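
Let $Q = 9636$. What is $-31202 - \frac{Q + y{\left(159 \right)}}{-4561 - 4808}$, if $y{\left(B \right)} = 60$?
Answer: $- \frac{97440614}{3123} \approx -31201.0$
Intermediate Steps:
$-31202 - \frac{Q + y{\left(159 \right)}}{-4561 - 4808} = -31202 - \frac{9636 + 60}{-4561 - 4808} = -31202 - \frac{9696}{-9369} = -31202 - 9696 \left(- \frac{1}{9369}\right) = -31202 - - \frac{3232}{3123} = -31202 + \frac{3232}{3123} = - \frac{97440614}{3123}$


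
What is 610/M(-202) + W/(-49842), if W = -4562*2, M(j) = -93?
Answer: -4925848/772551 ≈ -6.3761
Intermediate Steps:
W = -9124
610/M(-202) + W/(-49842) = 610/(-93) - 9124/(-49842) = 610*(-1/93) - 9124*(-1/49842) = -610/93 + 4562/24921 = -4925848/772551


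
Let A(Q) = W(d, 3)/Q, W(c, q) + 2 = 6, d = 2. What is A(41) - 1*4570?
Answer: -187366/41 ≈ -4569.9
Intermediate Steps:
W(c, q) = 4 (W(c, q) = -2 + 6 = 4)
A(Q) = 4/Q
A(41) - 1*4570 = 4/41 - 1*4570 = 4*(1/41) - 4570 = 4/41 - 4570 = -187366/41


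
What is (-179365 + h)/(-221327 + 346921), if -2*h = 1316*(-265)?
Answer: -4995/125594 ≈ -0.039771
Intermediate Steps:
h = 174370 (h = -658*(-265) = -½*(-348740) = 174370)
(-179365 + h)/(-221327 + 346921) = (-179365 + 174370)/(-221327 + 346921) = -4995/125594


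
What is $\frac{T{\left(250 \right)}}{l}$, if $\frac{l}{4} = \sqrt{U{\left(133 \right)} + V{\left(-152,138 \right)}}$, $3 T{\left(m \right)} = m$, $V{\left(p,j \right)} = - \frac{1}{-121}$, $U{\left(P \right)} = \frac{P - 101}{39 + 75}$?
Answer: $\frac{1375 \sqrt{113601}}{11958} \approx 38.756$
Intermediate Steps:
$U{\left(P \right)} = - \frac{101}{114} + \frac{P}{114}$ ($U{\left(P \right)} = \frac{-101 + P}{114} = \left(-101 + P\right) \frac{1}{114} = - \frac{101}{114} + \frac{P}{114}$)
$V{\left(p,j \right)} = \frac{1}{121}$ ($V{\left(p,j \right)} = \left(-1\right) \left(- \frac{1}{121}\right) = \frac{1}{121}$)
$T{\left(m \right)} = \frac{m}{3}$
$l = \frac{4 \sqrt{113601}}{627}$ ($l = 4 \sqrt{\left(- \frac{101}{114} + \frac{1}{114} \cdot 133\right) + \frac{1}{121}} = 4 \sqrt{\left(- \frac{101}{114} + \frac{7}{6}\right) + \frac{1}{121}} = 4 \sqrt{\frac{16}{57} + \frac{1}{121}} = 4 \sqrt{\frac{1993}{6897}} = 4 \frac{\sqrt{113601}}{627} = \frac{4 \sqrt{113601}}{627} \approx 2.1502$)
$\frac{T{\left(250 \right)}}{l} = \frac{\frac{1}{3} \cdot 250}{\frac{4}{627} \sqrt{113601}} = \frac{250 \frac{11 \sqrt{113601}}{7972}}{3} = \frac{1375 \sqrt{113601}}{11958}$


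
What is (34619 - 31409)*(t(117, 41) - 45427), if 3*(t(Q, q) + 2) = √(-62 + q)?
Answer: -145827090 + 1070*I*√21 ≈ -1.4583e+8 + 4903.4*I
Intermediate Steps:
t(Q, q) = -2 + √(-62 + q)/3
(34619 - 31409)*(t(117, 41) - 45427) = (34619 - 31409)*((-2 + √(-62 + 41)/3) - 45427) = 3210*((-2 + √(-21)/3) - 45427) = 3210*((-2 + (I*√21)/3) - 45427) = 3210*((-2 + I*√21/3) - 45427) = 3210*(-45429 + I*√21/3) = -145827090 + 1070*I*√21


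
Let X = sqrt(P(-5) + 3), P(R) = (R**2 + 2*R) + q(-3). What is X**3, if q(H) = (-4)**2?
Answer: 34*sqrt(34) ≈ 198.25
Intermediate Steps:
q(H) = 16
P(R) = 16 + R**2 + 2*R (P(R) = (R**2 + 2*R) + 16 = 16 + R**2 + 2*R)
X = sqrt(34) (X = sqrt((16 + (-5)**2 + 2*(-5)) + 3) = sqrt((16 + 25 - 10) + 3) = sqrt(31 + 3) = sqrt(34) ≈ 5.8309)
X**3 = (sqrt(34))**3 = 34*sqrt(34)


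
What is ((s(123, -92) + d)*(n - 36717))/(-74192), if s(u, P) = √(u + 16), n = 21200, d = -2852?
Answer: -11063621/18548 + 15517*√139/74192 ≈ -594.02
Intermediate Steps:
s(u, P) = √(16 + u)
((s(123, -92) + d)*(n - 36717))/(-74192) = ((√(16 + 123) - 2852)*(21200 - 36717))/(-74192) = ((√139 - 2852)*(-15517))*(-1/74192) = ((-2852 + √139)*(-15517))*(-1/74192) = (44254484 - 15517*√139)*(-1/74192) = -11063621/18548 + 15517*√139/74192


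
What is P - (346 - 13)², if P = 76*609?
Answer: -64605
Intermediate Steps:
P = 46284
P - (346 - 13)² = 46284 - (346 - 13)² = 46284 - 1*333² = 46284 - 1*110889 = 46284 - 110889 = -64605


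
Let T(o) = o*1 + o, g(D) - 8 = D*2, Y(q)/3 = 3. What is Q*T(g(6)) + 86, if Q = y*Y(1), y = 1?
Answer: 446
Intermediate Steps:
Y(q) = 9 (Y(q) = 3*3 = 9)
g(D) = 8 + 2*D (g(D) = 8 + D*2 = 8 + 2*D)
T(o) = 2*o (T(o) = o + o = 2*o)
Q = 9 (Q = 1*9 = 9)
Q*T(g(6)) + 86 = 9*(2*(8 + 2*6)) + 86 = 9*(2*(8 + 12)) + 86 = 9*(2*20) + 86 = 9*40 + 86 = 360 + 86 = 446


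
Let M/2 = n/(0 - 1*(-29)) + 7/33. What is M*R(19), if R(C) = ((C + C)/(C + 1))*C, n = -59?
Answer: -629584/4785 ≈ -131.57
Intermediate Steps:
M = -3488/957 (M = 2*(-59/(0 - 1*(-29)) + 7/33) = 2*(-59/(0 + 29) + 7*(1/33)) = 2*(-59/29 + 7/33) = 2*(-1744/957) = -3488/957 ≈ -3.6447)
R(C) = 2*C²/(1 + C) (R(C) = ((2*C)/(1 + C))*C = (2*C/(1 + C))*C = 2*C²/(1 + C))
M*R(19) = -6976*19²/(957*(1 + 19)) = -6976*361/(957*20) = -3488/957*361/10 = -629584/4785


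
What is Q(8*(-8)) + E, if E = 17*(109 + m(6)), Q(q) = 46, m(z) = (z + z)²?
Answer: 4347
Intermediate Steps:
m(z) = 4*z² (m(z) = (2*z)² = 4*z²)
E = 4301 (E = 17*(109 + 4*6²) = 17*(109 + 4*36) = 17*(109 + 144) = 17*253 = 4301)
Q(8*(-8)) + E = 46 + 4301 = 4347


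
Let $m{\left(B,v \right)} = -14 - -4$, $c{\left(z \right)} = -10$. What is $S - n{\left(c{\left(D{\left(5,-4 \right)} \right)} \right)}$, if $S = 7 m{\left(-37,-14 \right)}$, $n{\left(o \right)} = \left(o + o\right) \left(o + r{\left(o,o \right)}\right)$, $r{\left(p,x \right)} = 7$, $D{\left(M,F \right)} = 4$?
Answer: $-130$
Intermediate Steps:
$n{\left(o \right)} = 2 o \left(7 + o\right)$ ($n{\left(o \right)} = \left(o + o\right) \left(o + 7\right) = 2 o \left(7 + o\right)$)
$m{\left(B,v \right)} = -10$ ($m{\left(B,v \right)} = -14 + 4 = -10$)
$S = -70$ ($S = 7 \left(-10\right) = -70$)
$S - n{\left(c{\left(D{\left(5,-4 \right)} \right)} \right)} = -70 - 2 \left(-10\right) \left(7 - 10\right) = -70 - 2 \left(-10\right) \left(-3\right) = -70 - 60 = -130$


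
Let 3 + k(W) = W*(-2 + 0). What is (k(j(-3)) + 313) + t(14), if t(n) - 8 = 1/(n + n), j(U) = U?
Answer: 9073/28 ≈ 324.04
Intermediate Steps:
t(n) = 8 + 1/(2*n) (t(n) = 8 + 1/(n + n) = 8 + 1/(2*n))
k(W) = -3 - 2*W (k(W) = -3 + W*(-2 + 0) = -3 + W*(-2) = -3 - 2*W)
(k(j(-3)) + 313) + t(14) = ((-3 - 2*(-3)) + 313) + (8 + (1/2)/14) = ((-3 + 6) + 313) + (8 + (1/2)*(1/14)) = (3 + 313) + (8 + 1/28) = 316 + 225/28 = 9073/28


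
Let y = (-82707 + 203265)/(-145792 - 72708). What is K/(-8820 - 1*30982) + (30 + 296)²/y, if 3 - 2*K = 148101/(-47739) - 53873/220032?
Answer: -1078718660074496991369013/5600381139950833152 ≈ -1.9262e+5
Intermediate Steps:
y = -60279/109250 (y = 120558/(-218500) = 120558*(-1/218500) = -60279/109250 ≈ -0.55175)
K = 22223708441/7002738432 (K = 3/2 - (148101/(-47739) - 53873/220032)/2 = 3/2 - (148101*(-1/47739) - 53873*1/220032)/2 = 3/2 - (-49367/15913 - 53873/220032)/2 = 3/2 - ½*(-11719600793/3501369216) = 3/2 + 11719600793/7002738432 = 22223708441/7002738432 ≈ 3.1736)
K/(-8820 - 1*30982) + (30 + 296)²/y = 22223708441/(7002738432*(-8820 - 1*30982)) + (30 + 296)²/(-60279/109250) = 22223708441/(7002738432*(-8820 - 30982)) + 326²*(-109250/60279) = (22223708441/7002738432)/(-39802) + 106276*(-109250/60279) = (22223708441/7002738432)*(-1/39802) - 11610653000/60279 = -22223708441/278722995070464 - 11610653000/60279 = -1078718660074496991369013/5600381139950833152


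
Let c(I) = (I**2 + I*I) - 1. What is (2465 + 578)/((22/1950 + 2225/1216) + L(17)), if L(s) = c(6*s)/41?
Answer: 147919012800/24758271991 ≈ 5.9745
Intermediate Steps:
c(I) = -1 + 2*I**2 (c(I) = (I**2 + I**2) - 1 = 2*I**2 - 1 = -1 + 2*I**2)
L(s) = -1/41 + 72*s**2/41 (L(s) = (-1 + 2*(6*s)**2)/41 = (-1 + 2*(36*s**2))*(1/41) = (-1 + 72*s**2)*(1/41) = -1/41 + 72*s**2/41)
(2465 + 578)/((22/1950 + 2225/1216) + L(17)) = (2465 + 578)/((22/1950 + 2225/1216) + (-1/41 + (72/41)*17**2)) = 3043/((22*(1/1950) + 2225*(1/1216)) + (-1/41 + (72/41)*289)) = 3043/((11/975 + 2225/1216) + (-1/41 + 20808/41)) = 3043/(2182751/1185600 + 20807/41) = 3043/(24758271991/48609600) = 3043*(48609600/24758271991) = 147919012800/24758271991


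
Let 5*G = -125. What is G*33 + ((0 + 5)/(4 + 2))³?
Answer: -178075/216 ≈ -824.42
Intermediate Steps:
G = -25 (G = (⅕)*(-125) = -25)
G*33 + ((0 + 5)/(4 + 2))³ = -25*33 + ((0 + 5)/(4 + 2))³ = -825 + (5/6)³ = -825 + (5*(⅙))³ = -825 + (⅚)³ = -825 + 125/216 = -178075/216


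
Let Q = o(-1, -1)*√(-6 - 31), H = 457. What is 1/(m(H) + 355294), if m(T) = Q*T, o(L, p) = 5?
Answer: 355294/126427011761 - 2285*I*√37/126427011761 ≈ 2.8103e-6 - 1.0994e-7*I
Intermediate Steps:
Q = 5*I*√37 (Q = 5*√(-6 - 31) = 5*√(-37) = 5*(I*√37) = 5*I*√37 ≈ 30.414*I)
m(T) = 5*I*T*√37 (m(T) = (5*I*√37)*T = 5*I*T*√37)
1/(m(H) + 355294) = 1/(5*I*457*√37 + 355294) = 1/(2285*I*√37 + 355294) = 1/(355294 + 2285*I*√37)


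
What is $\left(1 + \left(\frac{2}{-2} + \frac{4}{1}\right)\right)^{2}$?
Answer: $16$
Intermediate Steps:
$\left(1 + \left(\frac{2}{-2} + \frac{4}{1}\right)\right)^{2} = \left(1 + \left(2 \left(- \frac{1}{2}\right) + 4 \cdot 1\right)\right)^{2} = \left(1 + \left(-1 + 4\right)\right)^{2} = \left(1 + 3\right)^{2} = 4^{2} = 16$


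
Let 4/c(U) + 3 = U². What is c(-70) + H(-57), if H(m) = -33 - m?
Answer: 117532/4897 ≈ 24.001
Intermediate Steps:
c(U) = 4/(-3 + U²)
c(-70) + H(-57) = 4/(-3 + (-70)²) + (-33 - 1*(-57)) = 4/(-3 + 4900) + (-33 + 57) = 4/4897 + 24 = 117532/4897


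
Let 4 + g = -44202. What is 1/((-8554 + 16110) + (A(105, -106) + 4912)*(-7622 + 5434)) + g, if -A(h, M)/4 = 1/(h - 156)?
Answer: -24213555880363/547743652 ≈ -44206.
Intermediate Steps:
g = -44206 (g = -4 - 44202 = -44206)
A(h, M) = -4/(-156 + h) (A(h, M) = -4/(h - 156) = -4/(-156 + h))
1/((-8554 + 16110) + (A(105, -106) + 4912)*(-7622 + 5434)) + g = 1/((-8554 + 16110) + (-4/(-156 + 105) + 4912)*(-7622 + 5434)) - 44206 = 1/(7556 + (-4/(-51) + 4912)*(-2188)) - 44206 = 1/(7556 + (-4*(-1/51) + 4912)*(-2188)) - 44206 = 1/(7556 + (4/51 + 4912)*(-2188)) - 44206 = 1/(7556 + (250516/51)*(-2188)) - 44206 = 1/(7556 - 548129008/51) - 44206 = 1/(-547743652/51) - 44206 = -51/547743652 - 44206 = -24213555880363/547743652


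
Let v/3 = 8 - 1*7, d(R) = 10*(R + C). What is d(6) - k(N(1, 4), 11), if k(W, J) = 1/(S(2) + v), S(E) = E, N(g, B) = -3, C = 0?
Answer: 299/5 ≈ 59.800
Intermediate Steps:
d(R) = 10*R (d(R) = 10*(R + 0) = 10*R)
v = 3 (v = 3*(8 - 1*7) = 3*(8 - 7) = 3*1 = 3)
k(W, J) = ⅕ (k(W, J) = 1/(2 + 3) = 1/5 = ⅕)
d(6) - k(N(1, 4), 11) = 10*6 - 1*⅕ = 60 - ⅕ = 299/5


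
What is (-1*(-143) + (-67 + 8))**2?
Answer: 7056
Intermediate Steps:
(-1*(-143) + (-67 + 8))**2 = (143 - 59)**2 = 84**2 = 7056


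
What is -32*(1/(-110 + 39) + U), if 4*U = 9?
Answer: -5080/71 ≈ -71.549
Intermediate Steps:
U = 9/4 (U = (1/4)*9 = 9/4 ≈ 2.2500)
-32*(1/(-110 + 39) + U) = -32*(1/(-110 + 39) + 9/4) = -32*(1/(-71) + 9/4) = -32*(-1/71 + 9/4) = -32*635/284 = -5080/71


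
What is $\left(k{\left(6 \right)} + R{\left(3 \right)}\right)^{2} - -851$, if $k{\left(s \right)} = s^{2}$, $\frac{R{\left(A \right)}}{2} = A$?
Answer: $2615$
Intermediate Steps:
$R{\left(A \right)} = 2 A$
$\left(k{\left(6 \right)} + R{\left(3 \right)}\right)^{2} - -851 = \left(6^{2} + 2 \cdot 3\right)^{2} - -851 = \left(36 + 6\right)^{2} + 851 = 42^{2} + 851 = 1764 + 851 = 2615$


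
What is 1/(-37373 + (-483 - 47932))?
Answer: -1/85788 ≈ -1.1657e-5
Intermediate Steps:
1/(-37373 + (-483 - 47932)) = 1/(-37373 - 48415) = 1/(-85788) = -1/85788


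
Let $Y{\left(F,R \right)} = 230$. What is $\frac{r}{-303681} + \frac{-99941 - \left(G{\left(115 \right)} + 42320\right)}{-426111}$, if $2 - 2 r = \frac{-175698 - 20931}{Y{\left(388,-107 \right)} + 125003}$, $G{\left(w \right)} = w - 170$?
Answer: $\frac{515059470985511}{1543369280635686} \approx 0.33372$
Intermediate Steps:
$G{\left(w \right)} = -170 + w$ ($G{\left(w \right)} = w - 170 = -170 + w$)
$r = \frac{447095}{250466}$ ($r = 1 - \frac{\left(-175698 - 20931\right) \frac{1}{230 + 125003}}{2} = 1 - \frac{\left(-196629\right) \frac{1}{125233}}{2} = 1 - - \frac{196629}{250466} = 1 + \frac{196629}{250466} = \frac{447095}{250466} \approx 1.7851$)
$\frac{r}{-303681} + \frac{-99941 - \left(G{\left(115 \right)} + 42320\right)}{-426111} = \frac{447095}{250466 \left(-303681\right)} + \frac{-99941 - \left(\left(-170 + 115\right) + 42320\right)}{-426111} = \frac{447095}{250466} \left(- \frac{1}{303681}\right) + \left(-99941 - \left(-55 + 42320\right)\right) \left(- \frac{1}{426111}\right) = - \frac{447095}{76061765346} + \left(-99941 - 42265\right) \left(- \frac{1}{426111}\right) = - \frac{447095}{76061765346} - - \frac{47402}{142037} = - \frac{447095}{76061765346} + \frac{47402}{142037} = \frac{515059470985511}{1543369280635686}$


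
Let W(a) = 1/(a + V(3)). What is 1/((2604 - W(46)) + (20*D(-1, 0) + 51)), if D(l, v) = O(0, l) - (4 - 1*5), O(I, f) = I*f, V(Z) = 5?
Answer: 51/136424 ≈ 0.00037383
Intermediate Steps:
W(a) = 1/(5 + a) (W(a) = 1/(a + 5) = 1/(5 + a))
D(l, v) = 1 (D(l, v) = 0*l - (4 - 1*5) = 0 - (4 - 5) = 0 - 1*(-1) = 0 + 1 = 1)
1/((2604 - W(46)) + (20*D(-1, 0) + 51)) = 1/((2604 - 1/(5 + 46)) + (20*1 + 51)) = 1/((2604 - 1/51) + (20 + 51)) = 1/((2604 - 1*1/51) + 71) = 1/((2604 - 1/51) + 71) = 1/(132803/51 + 71) = 1/(136424/51) = 51/136424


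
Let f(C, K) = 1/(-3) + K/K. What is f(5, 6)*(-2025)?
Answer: -1350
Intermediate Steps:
f(C, K) = ⅔ (f(C, K) = 1*(-⅓) + 1 = -⅓ + 1 = ⅔)
f(5, 6)*(-2025) = (⅔)*(-2025) = -1350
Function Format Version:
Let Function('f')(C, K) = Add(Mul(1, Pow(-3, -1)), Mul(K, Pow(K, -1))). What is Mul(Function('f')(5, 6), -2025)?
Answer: -1350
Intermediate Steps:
Function('f')(C, K) = Rational(2, 3) (Function('f')(C, K) = Add(Mul(1, Rational(-1, 3)), 1) = Add(Rational(-1, 3), 1) = Rational(2, 3))
Mul(Function('f')(5, 6), -2025) = Mul(Rational(2, 3), -2025) = -1350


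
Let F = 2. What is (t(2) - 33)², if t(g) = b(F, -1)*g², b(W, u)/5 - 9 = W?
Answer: 34969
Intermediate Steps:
b(W, u) = 45 + 5*W
t(g) = 55*g² (t(g) = (45 + 5*2)*g² = (45 + 10)*g² = 55*g²)
(t(2) - 33)² = (55*2² - 33)² = (55*4 - 33)² = (220 - 33)² = 187² = 34969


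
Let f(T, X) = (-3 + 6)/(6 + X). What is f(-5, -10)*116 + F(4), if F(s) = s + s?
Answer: -79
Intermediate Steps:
f(T, X) = 3/(6 + X)
F(s) = 2*s
f(-5, -10)*116 + F(4) = (3/(6 - 10))*116 + 2*4 = (3/(-4))*116 + 8 = (3*(-1/4))*116 + 8 = -3/4*116 + 8 = -87 + 8 = -79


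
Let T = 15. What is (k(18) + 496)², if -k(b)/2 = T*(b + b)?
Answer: 341056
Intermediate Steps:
k(b) = -60*b (k(b) = -30*(b + b) = -30*2*b = -60*b)
(k(18) + 496)² = (-60*18 + 496)² = (-1080 + 496)² = (-584)² = 341056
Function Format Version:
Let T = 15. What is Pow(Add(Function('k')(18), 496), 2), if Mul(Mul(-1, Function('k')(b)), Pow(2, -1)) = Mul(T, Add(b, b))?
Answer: 341056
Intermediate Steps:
Function('k')(b) = Mul(-60, b) (Function('k')(b) = Mul(-2, Mul(15, Add(b, b))) = Mul(-2, Mul(15, Mul(2, b))) = Mul(-2, Mul(30, b)) = Mul(-60, b))
Pow(Add(Function('k')(18), 496), 2) = Pow(Add(Mul(-60, 18), 496), 2) = Pow(Add(-1080, 496), 2) = Pow(-584, 2) = 341056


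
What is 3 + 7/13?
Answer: 46/13 ≈ 3.5385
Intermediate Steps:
3 + 7/13 = 46/13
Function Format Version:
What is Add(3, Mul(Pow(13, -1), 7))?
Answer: Rational(46, 13) ≈ 3.5385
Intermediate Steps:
Add(3, Mul(Pow(13, -1), 7)) = Add(3, Mul(Rational(1, 13), 7)) = Add(3, Rational(7, 13)) = Rational(46, 13)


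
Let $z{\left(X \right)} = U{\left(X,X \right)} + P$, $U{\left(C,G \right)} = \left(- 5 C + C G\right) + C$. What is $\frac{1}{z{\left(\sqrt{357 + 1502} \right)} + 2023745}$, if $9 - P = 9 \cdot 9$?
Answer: $\frac{506383}{1025694963320} + \frac{13 \sqrt{11}}{1025694963320} \approx 4.9374 \cdot 10^{-7}$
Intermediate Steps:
$U{\left(C,G \right)} = - 4 C + C G$
$P = -72$ ($P = 9 - 9 \cdot 9 = 9 - 81 = -72$)
$z{\left(X \right)} = -72 + X \left(-4 + X\right)$ ($z{\left(X \right)} = X \left(-4 + X\right) - 72 = -72 + X \left(-4 + X\right)$)
$\frac{1}{z{\left(\sqrt{357 + 1502} \right)} + 2023745} = \frac{1}{\left(-72 + \sqrt{357 + 1502} \left(-4 + \sqrt{357 + 1502}\right)\right) + 2023745} = \frac{1}{\left(-72 + \sqrt{1859} \left(-4 + \sqrt{1859}\right)\right) + 2023745} = \frac{1}{\left(-72 + 13 \sqrt{11} \left(-4 + 13 \sqrt{11}\right)\right) + 2023745} = \frac{1}{2023673 + 13 \sqrt{11} \left(-4 + 13 \sqrt{11}\right)}$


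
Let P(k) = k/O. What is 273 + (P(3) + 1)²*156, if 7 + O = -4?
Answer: 43017/121 ≈ 355.51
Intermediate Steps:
O = -11 (O = -7 - 4 = -11)
P(k) = -k/11 (P(k) = k/(-11) = k*(-1/11) = -k/11)
273 + (P(3) + 1)²*156 = 273 + (-1/11*3 + 1)²*156 = 273 + (-3/11 + 1)²*156 = 273 + (8/11)²*156 = 273 + (64/121)*156 = 273 + 9984/121 = 43017/121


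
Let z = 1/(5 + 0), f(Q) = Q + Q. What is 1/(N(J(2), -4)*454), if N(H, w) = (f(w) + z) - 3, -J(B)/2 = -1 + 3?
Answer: -5/24516 ≈ -0.00020395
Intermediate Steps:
f(Q) = 2*Q
J(B) = -4 (J(B) = -2*(-1 + 3) = -2*2 = -4)
z = 1/5 ≈ 0.20000
N(H, w) = -14/5 + 2*w (N(H, w) = (2*w + 1/5) - 3 = (1/5 + 2*w) - 3 = -14/5 + 2*w)
1/(N(J(2), -4)*454) = 1/((-14/5 + 2*(-4))*454) = 1/((-14/5 - 8)*454) = 1/(-54/5*454) = 1/(-24516/5) = -5/24516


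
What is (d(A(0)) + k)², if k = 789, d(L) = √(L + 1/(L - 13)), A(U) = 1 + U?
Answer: (4734 + √33)²/36 ≈ 6.2403e+5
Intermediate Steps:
d(L) = √(L + 1/(-13 + L))
(d(A(0)) + k)² = (√((1 + (1 + 0)*(-13 + (1 + 0)))/(-13 + (1 + 0))) + 789)² = (√((1 + 1*(-13 + 1))/(-13 + 1)) + 789)² = (√((1 + 1*(-12))/(-12)) + 789)² = (√(-(1 - 12)/12) + 789)² = (√(-1/12*(-11)) + 789)² = (√(11/12) + 789)² = (√33/6 + 789)² = (789 + √33/6)²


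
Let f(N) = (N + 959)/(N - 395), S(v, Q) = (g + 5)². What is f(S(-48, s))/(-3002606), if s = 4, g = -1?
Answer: 975/1137987674 ≈ 8.5678e-7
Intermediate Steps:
S(v, Q) = 16 (S(v, Q) = (-1 + 5)² = 4² = 16)
f(N) = (959 + N)/(-395 + N)
f(S(-48, s))/(-3002606) = ((959 + 16)/(-395 + 16))/(-3002606) = (975/(-379))*(-1/3002606) = -1/379*975*(-1/3002606) = -975/379*(-1/3002606) = 975/1137987674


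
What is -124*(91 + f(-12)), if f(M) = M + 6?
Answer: -10540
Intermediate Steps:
f(M) = 6 + M
-124*(91 + f(-12)) = -124*(91 + (6 - 12)) = -124*(91 - 6) = -124*85 = -10540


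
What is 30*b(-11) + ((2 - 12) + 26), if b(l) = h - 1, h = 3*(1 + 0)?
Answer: 76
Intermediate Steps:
h = 3 (h = 3*1 = 3)
b(l) = 2 (b(l) = 3 - 1 = 2)
30*b(-11) + ((2 - 12) + 26) = 30*2 + ((2 - 12) + 26) = 60 + (-10 + 26) = 60 + 16 = 76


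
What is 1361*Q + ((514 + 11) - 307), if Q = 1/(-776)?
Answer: 167807/776 ≈ 216.25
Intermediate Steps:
Q = -1/776 ≈ -0.0012887
1361*Q + ((514 + 11) - 307) = 1361*(-1/776) + ((514 + 11) - 307) = -1361/776 + (525 - 307) = -1361/776 + 218 = 167807/776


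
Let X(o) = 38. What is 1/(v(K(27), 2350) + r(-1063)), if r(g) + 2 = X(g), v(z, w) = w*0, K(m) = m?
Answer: 1/36 ≈ 0.027778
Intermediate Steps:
v(z, w) = 0
r(g) = 36 (r(g) = -2 + 38 = 36)
1/(v(K(27), 2350) + r(-1063)) = 1/(0 + 36) = 1/36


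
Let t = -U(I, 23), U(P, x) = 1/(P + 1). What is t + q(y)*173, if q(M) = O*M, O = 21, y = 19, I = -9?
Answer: 552217/8 ≈ 69027.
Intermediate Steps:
U(P, x) = 1/(1 + P)
t = ⅛ (t = -1/(1 - 9) = -1/(-8) = -1*(-⅛) = ⅛ ≈ 0.12500)
q(M) = 21*M
t + q(y)*173 = ⅛ + (21*19)*173 = ⅛ + 399*173 = ⅛ + 69027 = 552217/8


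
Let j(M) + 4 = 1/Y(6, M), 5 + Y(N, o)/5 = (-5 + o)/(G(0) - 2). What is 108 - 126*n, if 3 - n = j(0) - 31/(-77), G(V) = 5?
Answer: -399879/550 ≈ -727.05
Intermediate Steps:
Y(N, o) = -100/3 + 5*o/3 (Y(N, o) = -25 + 5*((-5 + o)/(5 - 2)) = -25 + 5*((-5 + o)/3) = -25 + 5*((-5 + o)*(1/3)) = -25 + 5*(-5/3 + o/3) = -25 + (-25/3 + 5*o/3) = -100/3 + 5*o/3)
j(M) = -4 + 1/(-100/3 + 5*M/3)
n = 51031/7700 (n = 3 - ((403 - 20*0)/(5*(-20 + 0)) - 31/(-77)) = 3 - ((1/5)*(403 + 0)/(-20) - 31*(-1/77)) = 3 - ((1/5)*(-1/20)*403 + 31/77) = 3 - (-403/100 + 31/77) = 3 - 1*(-27931/7700) = 3 + 27931/7700 = 51031/7700 ≈ 6.6274)
108 - 126*n = 108 - 126*51031/7700 = 108 - 459279/550 = -399879/550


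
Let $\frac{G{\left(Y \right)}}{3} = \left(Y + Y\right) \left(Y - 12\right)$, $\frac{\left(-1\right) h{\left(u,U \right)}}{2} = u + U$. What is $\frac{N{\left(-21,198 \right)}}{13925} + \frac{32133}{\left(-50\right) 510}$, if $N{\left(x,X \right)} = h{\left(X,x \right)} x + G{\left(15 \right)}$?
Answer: $- \frac{3346667}{4734500} \approx -0.70687$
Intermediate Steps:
$h{\left(u,U \right)} = - 2 U - 2 u$ ($h{\left(u,U \right)} = - 2 \left(u + U\right) = - 2 \left(U + u\right) = - 2 U - 2 u$)
$G{\left(Y \right)} = 6 Y \left(-12 + Y\right)$ ($G{\left(Y \right)} = 3 \left(Y + Y\right) \left(Y - 12\right) = 3 \cdot 2 Y \left(-12 + Y\right) = 6 Y \left(-12 + Y\right)$)
$N{\left(x,X \right)} = 270 + x \left(- 2 X - 2 x\right)$ ($N{\left(x,X \right)} = \left(- 2 x - 2 X\right) x + 6 \cdot 15 \left(-12 + 15\right) = \left(- 2 X - 2 x\right) x + 6 \cdot 15 \cdot 3 = x \left(- 2 X - 2 x\right) + 270 = 270 + x \left(- 2 X - 2 x\right)$)
$\frac{N{\left(-21,198 \right)}}{13925} + \frac{32133}{\left(-50\right) 510} = \frac{270 - - 42 \left(198 - 21\right)}{13925} + \frac{32133}{\left(-50\right) 510} = \left(270 - \left(-42\right) 177\right) \frac{1}{13925} + \frac{32133}{-25500} = \left(270 + 7434\right) \frac{1}{13925} + 32133 \left(- \frac{1}{25500}\right) = 7704 \cdot \frac{1}{13925} - \frac{10711}{8500} = \frac{7704}{13925} - \frac{10711}{8500} = - \frac{3346667}{4734500}$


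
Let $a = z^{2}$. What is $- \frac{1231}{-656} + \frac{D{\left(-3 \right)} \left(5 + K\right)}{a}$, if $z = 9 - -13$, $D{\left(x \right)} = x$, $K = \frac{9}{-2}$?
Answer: $\frac{148705}{79376} \approx 1.8734$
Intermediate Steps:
$K = - \frac{9}{2}$ ($K = 9 \left(- \frac{1}{2}\right) = - \frac{9}{2} \approx -4.5$)
$z = 22$ ($z = 9 + 13 = 22$)
$a = 484$ ($a = 22^{2} = 484$)
$- \frac{1231}{-656} + \frac{D{\left(-3 \right)} \left(5 + K\right)}{a} = - \frac{1231}{-656} + \frac{\left(-3\right) \left(5 - \frac{9}{2}\right)}{484} = \left(-1231\right) \left(- \frac{1}{656}\right) + \left(-3\right) \frac{1}{2} \cdot \frac{1}{484} = \frac{1231}{656} - \frac{3}{968} = \frac{148705}{79376}$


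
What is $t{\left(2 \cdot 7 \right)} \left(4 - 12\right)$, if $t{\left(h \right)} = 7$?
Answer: $-56$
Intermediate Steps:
$t{\left(2 \cdot 7 \right)} \left(4 - 12\right) = 7 \left(4 - 12\right) = 7 \left(-8\right) = -56$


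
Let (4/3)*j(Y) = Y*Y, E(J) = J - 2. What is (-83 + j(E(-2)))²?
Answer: 5041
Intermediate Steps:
E(J) = -2 + J
j(Y) = 3*Y²/4 (j(Y) = 3*(Y*Y)/4 = 3*Y²/4)
(-83 + j(E(-2)))² = (-83 + 3*(-2 - 2)²/4)² = (-83 + (¾)*(-4)²)² = (-83 + (¾)*16)² = (-83 + 12)² = (-71)² = 5041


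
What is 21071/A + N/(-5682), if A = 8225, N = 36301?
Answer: -178850303/46734450 ≈ -3.8269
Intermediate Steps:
21071/A + N/(-5682) = 21071/8225 + 36301/(-5682) = 21071*(1/8225) + 36301*(-1/5682) = 21071/8225 - 36301/5682 = -178850303/46734450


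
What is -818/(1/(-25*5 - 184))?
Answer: 252762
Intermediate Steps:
-818/(1/(-25*5 - 184)) = -818/(1/(-125 - 184)) = -818/(1/(-309)) = -818/(-1/309) = -818*(-309) = 252762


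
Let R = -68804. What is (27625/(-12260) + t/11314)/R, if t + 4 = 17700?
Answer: 9559629/954377807056 ≈ 1.0017e-5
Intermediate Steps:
t = 17696 (t = -4 + 17700 = 17696)
(27625/(-12260) + t/11314)/R = (27625/(-12260) + 17696/11314)/(-68804) = (27625*(-1/12260) + 17696*(1/11314))*(-1/68804) = (-5525/2452 + 8848/5657)*(-1/68804) = -9559629/13870964*(-1/68804) = 9559629/954377807056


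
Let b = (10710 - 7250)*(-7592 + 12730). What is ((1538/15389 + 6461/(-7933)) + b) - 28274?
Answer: 2166839612258647/122080937 ≈ 1.7749e+7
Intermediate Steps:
b = 17777480 (b = 3460*5138 = 17777480)
((1538/15389 + 6461/(-7933)) + b) - 28274 = ((1538/15389 + 6461/(-7933)) + 17777480) - 28274 = ((1538*(1/15389) + 6461*(-1/7933)) + 17777480) - 28274 = ((1538/15389 - 6461/7933) + 17777480) - 28274 = (-87227375/122080937 + 17777480) - 28274 = 2170291328671385/122080937 - 28274 = 2166839612258647/122080937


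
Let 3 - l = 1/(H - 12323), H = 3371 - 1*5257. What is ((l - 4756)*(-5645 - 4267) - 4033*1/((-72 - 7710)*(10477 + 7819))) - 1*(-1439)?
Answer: 95313245656177790833/2023069917648 ≈ 4.7113e+7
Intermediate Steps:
H = -1886 (H = 3371 - 5257 = -1886)
l = 42628/14209 (l = 3 - 1/(-1886 - 12323) = 3 - 1/(-14209) = 3 - 1*(-1/14209) = 3 + 1/14209 = 42628/14209 ≈ 3.0001)
((l - 4756)*(-5645 - 4267) - 4033*1/((-72 - 7710)*(10477 + 7819))) - 1*(-1439) = ((42628/14209 - 4756)*(-5645 - 4267) - 4033*1/((-72 - 7710)*(10477 + 7819))) - 1*(-1439) = (-67535376/14209*(-9912) - 4033/((-7782*18296))) + 1439 = (669410646912/14209 - 4033/(-142379472)) + 1439 = (669410646912/14209 - 4033*(-1/142379472)) + 1439 = (669410646912/14209 + 4033/142379472) + 1439 = 95310334458566295361/2023069917648 + 1439 = 95313245656177790833/2023069917648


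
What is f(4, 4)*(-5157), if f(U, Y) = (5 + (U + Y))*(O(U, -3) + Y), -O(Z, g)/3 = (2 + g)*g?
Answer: 335205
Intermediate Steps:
O(Z, g) = -3*g*(2 + g) (O(Z, g) = -3*(2 + g)*g = -3*g*(2 + g))
f(U, Y) = (-9 + Y)*(5 + U + Y) (f(U, Y) = (5 + (U + Y))*(-3*(-3)*(2 - 3) + Y) = (5 + U + Y)*(-3*(-3)*(-1) + Y) = (5 + U + Y)*(-9 + Y) = (-9 + Y)*(5 + U + Y))
f(4, 4)*(-5157) = (-45 + 4² - 9*4 - 4*4 + 4*4)*(-5157) = (-45 + 16 - 36 - 16 + 16)*(-5157) = -65*(-5157) = 335205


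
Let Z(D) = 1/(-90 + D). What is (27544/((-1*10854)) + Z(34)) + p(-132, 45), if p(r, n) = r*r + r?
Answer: 5254469645/303912 ≈ 17289.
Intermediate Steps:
p(r, n) = r + r**2 (p(r, n) = r**2 + r = r + r**2)
(27544/((-1*10854)) + Z(34)) + p(-132, 45) = (27544/((-1*10854)) + 1/(-90 + 34)) - 132*(1 - 132) = (27544/(-10854) + 1/(-56)) - 132*(-131) = (27544*(-1/10854) - 1/56) + 17292 = (-13772/5427 - 1/56) + 17292 = -776659/303912 + 17292 = 5254469645/303912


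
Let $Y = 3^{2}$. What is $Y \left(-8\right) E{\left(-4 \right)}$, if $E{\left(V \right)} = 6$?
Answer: $-432$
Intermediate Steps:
$Y = 9$
$Y \left(-8\right) E{\left(-4 \right)} = 9 \left(-8\right) 6 = \left(-72\right) 6 = -432$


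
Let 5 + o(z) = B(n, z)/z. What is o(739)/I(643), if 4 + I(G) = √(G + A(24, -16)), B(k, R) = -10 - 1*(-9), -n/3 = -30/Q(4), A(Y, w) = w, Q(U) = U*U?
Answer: -14784/451529 - 3696*√627/451529 ≈ -0.23771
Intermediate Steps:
Q(U) = U²
n = 45/8 (n = -(-90)/(4²) = -(-90)/16 = -3*(-15/8) = 45/8 ≈ 5.6250)
B(k, R) = -1 (B(k, R) = -10 + 9 = -1)
I(G) = -4 + √(-16 + G) (I(G) = -4 + √(G - 16) = -4 + √(-16 + G))
o(z) = -5 - 1/z
o(739)/I(643) = (-5 - 1/739)/(-4 + √(-16 + 643)) = (-5 - 1*1/739)/(-4 + √627) = (-5 - 1/739)/(-4 + √627) = -3696/(739*(-4 + √627))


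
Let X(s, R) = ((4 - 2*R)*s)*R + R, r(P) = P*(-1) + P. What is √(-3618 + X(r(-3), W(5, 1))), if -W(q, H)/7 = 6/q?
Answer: 2*I*√22665/5 ≈ 60.22*I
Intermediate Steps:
W(q, H) = -42/q
r(P) = 0 (r(P) = -P + P = 0)
X(s, R) = R + R*s*(4 - 2*R) (X(s, R) = (s*(4 - 2*R))*R + R = R*s*(4 - 2*R) + R = R + R*s*(4 - 2*R))
√(-3618 + X(r(-3), W(5, 1))) = √(-3618 + (-42/5)*(1 + 4*0 - 2*(-42/5)*0)) = √(-3618 + (-42*⅕)*(1 + 0 - 2*(-42*⅕)*0)) = √(-3618 - 42*(1 + 0 - 2*(-42/5)*0)/5) = √(-3618 - 42*(1 + 0 + 0)/5) = √(-3618 - 42/5*1) = √(-3618 - 42/5) = √(-18132/5) = 2*I*√22665/5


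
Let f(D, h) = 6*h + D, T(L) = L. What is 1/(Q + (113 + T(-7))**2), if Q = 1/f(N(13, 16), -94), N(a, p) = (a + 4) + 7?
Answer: 540/6067439 ≈ 8.9000e-5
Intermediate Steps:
N(a, p) = 11 + a (N(a, p) = (4 + a) + 7 = 11 + a)
f(D, h) = D + 6*h
Q = -1/540 (Q = 1/((11 + 13) + 6*(-94)) = 1/(24 - 564) = 1/(-540) = -1/540 ≈ -0.0018519)
1/(Q + (113 + T(-7))**2) = 1/(-1/540 + (113 - 7)**2) = 1/(-1/540 + 106**2) = 1/(-1/540 + 11236) = 1/(6067439/540) = 540/6067439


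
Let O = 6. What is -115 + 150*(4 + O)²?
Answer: 14885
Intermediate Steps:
-115 + 150*(4 + O)² = -115 + 150*(4 + 6)² = -115 + 150*10² = -115 + 150*100 = -115 + 15000 = 14885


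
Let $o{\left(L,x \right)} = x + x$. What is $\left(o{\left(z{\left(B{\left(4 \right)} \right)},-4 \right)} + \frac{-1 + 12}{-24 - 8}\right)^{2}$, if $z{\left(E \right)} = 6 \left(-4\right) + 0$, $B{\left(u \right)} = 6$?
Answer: $\frac{71289}{1024} \approx 69.618$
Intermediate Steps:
$z{\left(E \right)} = -24$ ($z{\left(E \right)} = -24 + 0 = -24$)
$o{\left(L,x \right)} = 2 x$
$\left(o{\left(z{\left(B{\left(4 \right)} \right)},-4 \right)} + \frac{-1 + 12}{-24 - 8}\right)^{2} = \left(2 \left(-4\right) + \frac{-1 + 12}{-24 - 8}\right)^{2} = \left(-8 + \frac{11}{-32}\right)^{2} = \left(-8 + 11 \left(- \frac{1}{32}\right)\right)^{2} = \left(-8 - \frac{11}{32}\right)^{2} = \left(- \frac{267}{32}\right)^{2} = \frac{71289}{1024}$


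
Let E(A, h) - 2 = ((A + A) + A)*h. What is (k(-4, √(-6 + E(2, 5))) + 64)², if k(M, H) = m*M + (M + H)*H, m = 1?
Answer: 7812 - 688*√26 ≈ 4303.9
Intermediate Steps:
E(A, h) = 2 + 3*A*h (E(A, h) = 2 + ((A + A) + A)*h = 2 + (2*A + A)*h = 2 + (3*A)*h = 2 + 3*A*h)
k(M, H) = M + H*(H + M) (k(M, H) = 1*M + (M + H)*H = M + (H + M)*H = M + H*(H + M))
(k(-4, √(-6 + E(2, 5))) + 64)² = ((-4 + (√(-6 + (2 + 3*2*5)))² + √(-6 + (2 + 3*2*5))*(-4)) + 64)² = ((-4 + (√(-6 + (2 + 30)))² + √(-6 + (2 + 30))*(-4)) + 64)² = ((-4 + (√(-6 + 32))² + √(-6 + 32)*(-4)) + 64)² = ((-4 + (√26)² + √26*(-4)) + 64)² = ((-4 + 26 - 4*√26) + 64)² = ((22 - 4*√26) + 64)² = (86 - 4*√26)²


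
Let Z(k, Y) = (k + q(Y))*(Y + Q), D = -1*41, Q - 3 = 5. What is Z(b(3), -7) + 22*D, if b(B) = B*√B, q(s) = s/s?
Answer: -901 + 3*√3 ≈ -895.80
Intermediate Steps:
Q = 8 (Q = 3 + 5 = 8)
q(s) = 1
b(B) = B^(3/2)
D = -41
Z(k, Y) = (1 + k)*(8 + Y) (Z(k, Y) = (k + 1)*(Y + 8) = (1 + k)*(8 + Y))
Z(b(3), -7) + 22*D = (8 - 7 + 8*3^(3/2) - 21*√3) + 22*(-41) = (8 - 7 + 8*(3*√3) - 21*√3) - 902 = (8 - 7 + 24*√3 - 21*√3) - 902 = (1 + 3*√3) - 902 = -901 + 3*√3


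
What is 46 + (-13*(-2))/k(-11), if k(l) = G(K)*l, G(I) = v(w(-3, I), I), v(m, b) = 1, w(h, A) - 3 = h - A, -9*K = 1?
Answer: 480/11 ≈ 43.636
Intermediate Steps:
K = -⅑ (K = -⅑*1 = -⅑ ≈ -0.11111)
w(h, A) = 3 + h - A (w(h, A) = 3 + (h - A) = 3 + h - A)
G(I) = 1
k(l) = l (k(l) = 1*l = l)
46 + (-13*(-2))/k(-11) = 46 - 13*(-2)/(-11) = 46 + 26*(-1/11) = 46 - 26/11 = 480/11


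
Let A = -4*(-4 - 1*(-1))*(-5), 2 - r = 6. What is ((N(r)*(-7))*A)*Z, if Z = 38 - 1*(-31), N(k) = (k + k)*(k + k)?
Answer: 1854720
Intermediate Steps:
r = -4 (r = 2 - 1*6 = 2 - 6 = -4)
N(k) = 4*k² (N(k) = (2*k)*(2*k) = 4*k²)
Z = 69 (Z = 38 + 31 = 69)
A = -60 (A = -4*(-4 + 1)*(-5) = -4*(-3)*(-5) = 12*(-5) = -60)
((N(r)*(-7))*A)*Z = (((4*(-4)²)*(-7))*(-60))*69 = (((4*16)*(-7))*(-60))*69 = ((64*(-7))*(-60))*69 = -448*(-60)*69 = 26880*69 = 1854720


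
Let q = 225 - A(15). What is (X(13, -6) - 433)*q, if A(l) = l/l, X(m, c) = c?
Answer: -98336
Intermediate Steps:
A(l) = 1
q = 224 (q = 225 - 1*1 = 225 - 1 = 224)
(X(13, -6) - 433)*q = (-6 - 433)*224 = -439*224 = -98336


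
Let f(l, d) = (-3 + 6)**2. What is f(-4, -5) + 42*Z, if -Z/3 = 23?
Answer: -2889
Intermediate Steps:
Z = -69 (Z = -3*23 = -69)
f(l, d) = 9 (f(l, d) = 3**2 = 9)
f(-4, -5) + 42*Z = 9 + 42*(-69) = 9 - 2898 = -2889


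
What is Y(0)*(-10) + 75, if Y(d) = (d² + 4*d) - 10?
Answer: 175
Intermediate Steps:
Y(d) = -10 + d² + 4*d
Y(0)*(-10) + 75 = (-10 + 0² + 4*0)*(-10) + 75 = (-10 + 0 + 0)*(-10) + 75 = -10*(-10) + 75 = 100 + 75 = 175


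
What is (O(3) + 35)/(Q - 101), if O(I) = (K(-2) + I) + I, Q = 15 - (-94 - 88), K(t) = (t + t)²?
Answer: 19/32 ≈ 0.59375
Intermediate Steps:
K(t) = 4*t² (K(t) = (2*t)² = 4*t²)
Q = 197 (Q = 15 - 1*(-182) = 15 + 182 = 197)
O(I) = 16 + 2*I (O(I) = (4*(-2)² + I) + I = (4*4 + I) + I = (16 + I) + I = 16 + 2*I)
(O(3) + 35)/(Q - 101) = ((16 + 2*3) + 35)/(197 - 101) = ((16 + 6) + 35)/96 = (22 + 35)*(1/96) = 57*(1/96) = 19/32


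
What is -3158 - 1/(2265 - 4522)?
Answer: -7127605/2257 ≈ -3158.0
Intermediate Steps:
-3158 - 1/(2265 - 4522) = -3158 - 1/(-2257) = -3158 - 1*(-1/2257) = -3158 + 1/2257 = -7127605/2257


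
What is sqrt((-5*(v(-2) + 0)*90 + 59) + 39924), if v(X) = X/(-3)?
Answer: sqrt(39683) ≈ 199.21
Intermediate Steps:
v(X) = -X/3 (v(X) = X*(-1/3) = -X/3)
sqrt((-5*(v(-2) + 0)*90 + 59) + 39924) = sqrt((-5*(-1/3*(-2) + 0)*90 + 59) + 39924) = sqrt((-5*(2/3 + 0)*90 + 59) + 39924) = sqrt((-5*2/3*90 + 59) + 39924) = sqrt((-10/3*90 + 59) + 39924) = sqrt((-300 + 59) + 39924) = sqrt(-241 + 39924) = sqrt(39683)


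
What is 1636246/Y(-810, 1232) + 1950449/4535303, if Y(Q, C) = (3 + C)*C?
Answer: 5194259277509/3450277110280 ≈ 1.5055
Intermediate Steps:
Y(Q, C) = C*(3 + C)
1636246/Y(-810, 1232) + 1950449/4535303 = 1636246/((1232*(3 + 1232))) + 1950449/4535303 = 1636246/((1232*1235)) + 1950449*(1/4535303) = 1636246/1521520 + 1950449/4535303 = 1636246*(1/1521520) + 1950449/4535303 = 818123/760760 + 1950449/4535303 = 5194259277509/3450277110280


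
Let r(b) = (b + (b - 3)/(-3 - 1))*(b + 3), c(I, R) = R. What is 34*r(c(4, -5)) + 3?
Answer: 207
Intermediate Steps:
r(b) = (3 + b)*(¾ + 3*b/4) (r(b) = (b + (-3 + b)/(-4))*(3 + b) = (b + (-3 + b)*(-¼))*(3 + b) = (b + (¾ - b/4))*(3 + b) = (¾ + 3*b/4)*(3 + b) = (3 + b)*(¾ + 3*b/4))
34*r(c(4, -5)) + 3 = 34*(9/4 + 3*(-5) + (¾)*(-5)²) + 3 = 34*(9/4 - 15 + (¾)*25) + 3 = 34*(9/4 - 15 + 75/4) + 3 = 34*6 + 3 = 204 + 3 = 207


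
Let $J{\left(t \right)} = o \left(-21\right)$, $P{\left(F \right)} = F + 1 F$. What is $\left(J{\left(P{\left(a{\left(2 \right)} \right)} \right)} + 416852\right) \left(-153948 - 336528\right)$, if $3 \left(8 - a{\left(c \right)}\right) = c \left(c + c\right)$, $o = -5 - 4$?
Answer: $-204548601516$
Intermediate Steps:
$o = -9$
$a{\left(c \right)} = 8 - \frac{2 c^{2}}{3}$ ($a{\left(c \right)} = 8 - \frac{c \left(c + c\right)}{3} = 8 - \frac{c 2 c}{3} = 8 - \frac{2 c^{2}}{3}$)
$P{\left(F \right)} = 2 F$ ($P{\left(F \right)} = F + F = 2 F$)
$J{\left(t \right)} = 189$ ($J{\left(t \right)} = \left(-9\right) \left(-21\right) = 189$)
$\left(J{\left(P{\left(a{\left(2 \right)} \right)} \right)} + 416852\right) \left(-153948 - 336528\right) = \left(189 + 416852\right) \left(-153948 - 336528\right) = 417041 \left(-490476\right) = -204548601516$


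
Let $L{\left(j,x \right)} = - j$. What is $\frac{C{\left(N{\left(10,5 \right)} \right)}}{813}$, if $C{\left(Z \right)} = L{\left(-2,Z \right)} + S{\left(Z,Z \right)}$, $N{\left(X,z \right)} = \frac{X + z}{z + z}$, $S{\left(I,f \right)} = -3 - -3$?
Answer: $\frac{2}{813} \approx 0.00246$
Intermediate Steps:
$S{\left(I,f \right)} = 0$ ($S{\left(I,f \right)} = -3 + 3 = 0$)
$N{\left(X,z \right)} = \frac{X + z}{2 z}$
$C{\left(Z \right)} = 2$ ($C{\left(Z \right)} = \left(-1\right) \left(-2\right) + 0 = 2 + 0 = 2$)
$\frac{C{\left(N{\left(10,5 \right)} \right)}}{813} = \frac{2}{813}$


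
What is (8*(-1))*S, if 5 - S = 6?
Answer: 8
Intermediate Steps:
S = -1 (S = 5 - 1*6 = 5 - 6 = -1)
(8*(-1))*S = (8*(-1))*(-1) = -8*(-1) = 8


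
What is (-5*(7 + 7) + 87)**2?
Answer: 289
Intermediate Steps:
(-5*(7 + 7) + 87)**2 = (-5*14 + 87)**2 = (-70 + 87)**2 = 17**2 = 289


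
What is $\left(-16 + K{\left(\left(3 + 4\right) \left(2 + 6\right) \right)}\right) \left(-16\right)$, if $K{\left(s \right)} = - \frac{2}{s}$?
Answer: $\frac{1796}{7} \approx 256.57$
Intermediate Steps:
$\left(-16 + K{\left(\left(3 + 4\right) \left(2 + 6\right) \right)}\right) \left(-16\right) = \left(-16 - \frac{2}{\left(3 + 4\right) \left(2 + 6\right)}\right) \left(-16\right) = \left(-16 - \frac{2}{7 \cdot 8}\right) \left(-16\right) = \left(-16 - \frac{2}{56}\right) \left(-16\right) = \left(-16 - \frac{1}{28}\right) \left(-16\right) = \left(- \frac{449}{28}\right) \left(-16\right) = \frac{1796}{7}$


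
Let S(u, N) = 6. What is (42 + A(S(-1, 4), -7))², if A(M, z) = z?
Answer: 1225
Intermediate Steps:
(42 + A(S(-1, 4), -7))² = (42 - 7)² = 35² = 1225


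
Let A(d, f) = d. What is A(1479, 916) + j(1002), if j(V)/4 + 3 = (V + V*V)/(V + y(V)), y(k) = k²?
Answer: 1471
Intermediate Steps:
j(V) = -8 (j(V) = -12 + 4*((V + V*V)/(V + V²)) = -12 + 4*((V + V²)/(V + V²)) = -12 + 4*1 = -12 + 4 = -8)
A(1479, 916) + j(1002) = 1479 - 8 = 1471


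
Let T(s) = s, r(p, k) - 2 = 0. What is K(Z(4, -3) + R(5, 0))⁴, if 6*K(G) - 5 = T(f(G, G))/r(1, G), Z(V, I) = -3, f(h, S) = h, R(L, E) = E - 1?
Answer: 1/16 ≈ 0.062500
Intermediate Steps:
r(p, k) = 2 (r(p, k) = 2 + 0 = 2)
R(L, E) = -1 + E
K(G) = ⅚ + G/12 (K(G) = ⅚ + (G/2)/6 = ⅚ + G/12)
K(Z(4, -3) + R(5, 0))⁴ = (⅚ + (-3 + (-1 + 0))/12)⁴ = (⅚ + (-3 - 1)/12)⁴ = (⅚ + (1/12)*(-4))⁴ = (⅚ - ⅓)⁴ = (½)⁴ = 1/16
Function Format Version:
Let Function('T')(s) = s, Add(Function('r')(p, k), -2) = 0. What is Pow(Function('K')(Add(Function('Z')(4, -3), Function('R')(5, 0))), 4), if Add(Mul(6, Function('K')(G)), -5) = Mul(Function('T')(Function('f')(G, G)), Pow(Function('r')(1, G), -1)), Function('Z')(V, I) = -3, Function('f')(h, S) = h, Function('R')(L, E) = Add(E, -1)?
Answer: Rational(1, 16) ≈ 0.062500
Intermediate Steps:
Function('r')(p, k) = 2 (Function('r')(p, k) = Add(2, 0) = 2)
Function('R')(L, E) = Add(-1, E)
Function('K')(G) = Add(Rational(5, 6), Mul(Rational(1, 12), G)) (Function('K')(G) = Add(Rational(5, 6), Mul(Rational(1, 6), Mul(G, Pow(2, -1)))) = Add(Rational(5, 6), Mul(Rational(1, 6), Mul(G, Rational(1, 2)))) = Add(Rational(5, 6), Mul(Rational(1, 6), Mul(Rational(1, 2), G))) = Add(Rational(5, 6), Mul(Rational(1, 12), G)))
Pow(Function('K')(Add(Function('Z')(4, -3), Function('R')(5, 0))), 4) = Pow(Add(Rational(5, 6), Mul(Rational(1, 12), Add(-3, Add(-1, 0)))), 4) = Pow(Add(Rational(5, 6), Mul(Rational(1, 12), Add(-3, -1))), 4) = Pow(Add(Rational(5, 6), Mul(Rational(1, 12), -4)), 4) = Pow(Add(Rational(5, 6), Rational(-1, 3)), 4) = Pow(Rational(1, 2), 4) = Rational(1, 16)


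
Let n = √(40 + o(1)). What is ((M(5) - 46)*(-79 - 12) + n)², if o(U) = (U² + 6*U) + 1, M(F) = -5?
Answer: 21538929 + 37128*√3 ≈ 2.1603e+7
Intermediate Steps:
o(U) = 1 + U² + 6*U
n = 4*√3 (n = √(40 + (1 + 1² + 6*1)) = √(40 + (1 + 1 + 6)) = √(40 + 8) = √48 = 4*√3 ≈ 6.9282)
((M(5) - 46)*(-79 - 12) + n)² = ((-5 - 46)*(-79 - 12) + 4*√3)² = (-51*(-91) + 4*√3)² = (4641 + 4*√3)²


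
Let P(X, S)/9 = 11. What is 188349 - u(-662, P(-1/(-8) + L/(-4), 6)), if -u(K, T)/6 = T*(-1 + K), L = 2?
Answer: -205473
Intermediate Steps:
P(X, S) = 99 (P(X, S) = 9*11 = 99)
u(K, T) = -6*T*(-1 + K)
188349 - u(-662, P(-1/(-8) + L/(-4), 6)) = 188349 - 6*99*(1 - 1*(-662)) = 188349 - 6*99*(1 + 662) = 188349 - 6*99*663 = 188349 - 1*393822 = 188349 - 393822 = -205473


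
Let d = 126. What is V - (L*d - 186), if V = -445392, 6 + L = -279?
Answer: -409296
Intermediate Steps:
L = -285 (L = -6 - 279 = -285)
V - (L*d - 186) = -445392 - (-285*126 - 186) = -445392 - (-35910 - 186) = -445392 - 1*(-36096) = -445392 + 36096 = -409296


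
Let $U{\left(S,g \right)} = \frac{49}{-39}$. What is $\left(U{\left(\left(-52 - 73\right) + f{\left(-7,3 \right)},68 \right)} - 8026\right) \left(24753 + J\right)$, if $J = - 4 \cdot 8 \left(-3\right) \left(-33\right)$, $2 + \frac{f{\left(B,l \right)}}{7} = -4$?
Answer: $- \frac{2252488285}{13} \approx -1.7327 \cdot 10^{8}$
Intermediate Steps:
$f{\left(B,l \right)} = -42$ ($f{\left(B,l \right)} = -14 + 7 \left(-4\right) = -14 - 28 = -42$)
$U{\left(S,g \right)} = - \frac{49}{39}$ ($U{\left(S,g \right)} = 49 \left(- \frac{1}{39}\right) = - \frac{49}{39}$)
$J = -3168$ ($J = \left(-4\right) \left(-24\right) \left(-33\right) = 96 \left(-33\right) = -3168$)
$\left(U{\left(\left(-52 - 73\right) + f{\left(-7,3 \right)},68 \right)} - 8026\right) \left(24753 + J\right) = \left(- \frac{49}{39} - 8026\right) \left(24753 - 3168\right) = \left(- \frac{313063}{39}\right) 21585 = - \frac{2252488285}{13}$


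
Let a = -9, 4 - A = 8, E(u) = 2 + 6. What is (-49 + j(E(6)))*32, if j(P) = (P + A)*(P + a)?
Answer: -1696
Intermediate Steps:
E(u) = 8
A = -4 (A = 4 - 1*8 = 4 - 8 = -4)
j(P) = (-9 + P)*(-4 + P) (j(P) = (P - 4)*(P - 9) = (-4 + P)*(-9 + P) = (-9 + P)*(-4 + P))
(-49 + j(E(6)))*32 = (-49 + (36 + 8² - 13*8))*32 = (-49 + (36 + 64 - 104))*32 = (-49 - 4)*32 = -53*32 = -1696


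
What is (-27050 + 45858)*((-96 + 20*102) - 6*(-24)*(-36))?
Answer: -60937920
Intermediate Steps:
(-27050 + 45858)*((-96 + 20*102) - 6*(-24)*(-36)) = 18808*((-96 + 2040) + 144*(-36)) = 18808*(1944 - 5184) = 18808*(-3240) = -60937920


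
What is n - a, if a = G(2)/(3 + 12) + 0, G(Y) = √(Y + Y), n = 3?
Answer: 43/15 ≈ 2.8667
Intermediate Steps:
G(Y) = √2*√Y (G(Y) = √(2*Y) = √2*√Y)
a = 2/15 (a = (√2*√2)/(3 + 12) + 0 = 2/15 + 0 = 2/15 ≈ 0.13333)
n - a = 3 - 1*2/15 = 3 - 2/15 = 43/15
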